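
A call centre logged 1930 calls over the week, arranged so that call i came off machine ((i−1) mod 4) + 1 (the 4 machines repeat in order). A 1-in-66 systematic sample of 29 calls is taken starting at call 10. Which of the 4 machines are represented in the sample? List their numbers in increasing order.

Consecutive selections differ by k = 66, so their machine numbers differ by 66 mod 4 = 2.
gcd(66, 4) = 2, so the sample visits 4/2 = 2 distinct residues mod 4.
Start 10 is machine 2; the machines hit are 2, 4.

2, 4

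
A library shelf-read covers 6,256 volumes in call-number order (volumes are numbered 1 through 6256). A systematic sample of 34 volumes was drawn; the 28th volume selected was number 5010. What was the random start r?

k = 6256/34 = 184
r = 5010 − (28−1)×184 = 5010 − 4968 = 42

42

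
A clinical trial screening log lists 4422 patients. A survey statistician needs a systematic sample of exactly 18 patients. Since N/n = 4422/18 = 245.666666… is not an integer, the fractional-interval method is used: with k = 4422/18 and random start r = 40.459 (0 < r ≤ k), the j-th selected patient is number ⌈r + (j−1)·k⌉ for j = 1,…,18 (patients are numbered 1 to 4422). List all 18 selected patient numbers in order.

j=1: r + 0k = 40.459 → ⌈·⌉ = 41
j=2: r + 1k = 286.125666… → ⌈·⌉ = 287
j=3: r + 2k = 531.792333… → ⌈·⌉ = 532
j=4: r + 3k = 777.459 → ⌈·⌉ = 778
j=5: r + 4k = 1023.125666… → ⌈·⌉ = 1024
j=6: r + 5k = 1268.792333… → ⌈·⌉ = 1269
j=7: r + 6k = 1514.459 → ⌈·⌉ = 1515
j=8: r + 7k = 1760.125666… → ⌈·⌉ = 1761
j=9: r + 8k = 2005.792333… → ⌈·⌉ = 2006
j=10: r + 9k = 2251.459 → ⌈·⌉ = 2252
j=11: r + 10k = 2497.125666… → ⌈·⌉ = 2498
j=12: r + 11k = 2742.792333… → ⌈·⌉ = 2743
j=13: r + 12k = 2988.459 → ⌈·⌉ = 2989
j=14: r + 13k = 3234.125666… → ⌈·⌉ = 3235
j=15: r + 14k = 3479.792333… → ⌈·⌉ = 3480
j=16: r + 15k = 3725.459 → ⌈·⌉ = 3726
j=17: r + 16k = 3971.125666… → ⌈·⌉ = 3972
j=18: r + 17k = 4216.792333… → ⌈·⌉ = 4217

41, 287, 532, 778, 1024, 1269, 1515, 1761, 2006, 2252, 2498, 2743, 2989, 3235, 3480, 3726, 3972, 4217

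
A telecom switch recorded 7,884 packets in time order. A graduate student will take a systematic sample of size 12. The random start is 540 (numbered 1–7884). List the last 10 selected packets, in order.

k = N/n = 7884/12 = 657
3rd selection = 540 + 2×657 = 1854
4th: 1854 + 657 = 2511
5th: 2511 + 657 = 3168
6th: 3168 + 657 = 3825
7th: 3825 + 657 = 4482
8th: 4482 + 657 = 5139
9th: 5139 + 657 = 5796
10th: 5796 + 657 = 6453
11th: 6453 + 657 = 7110
12th: 7110 + 657 = 7767

1854, 2511, 3168, 3825, 4482, 5139, 5796, 6453, 7110, 7767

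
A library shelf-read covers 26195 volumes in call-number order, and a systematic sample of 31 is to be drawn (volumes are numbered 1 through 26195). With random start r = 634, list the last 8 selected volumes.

20069, 20914, 21759, 22604, 23449, 24294, 25139, 25984

k = N/n = 26195/31 = 845
24th selection = 634 + 23×845 = 20069
25th: 20069 + 845 = 20914
26th: 20914 + 845 = 21759
27th: 21759 + 845 = 22604
28th: 22604 + 845 = 23449
29th: 23449 + 845 = 24294
30th: 24294 + 845 = 25139
31st: 25139 + 845 = 25984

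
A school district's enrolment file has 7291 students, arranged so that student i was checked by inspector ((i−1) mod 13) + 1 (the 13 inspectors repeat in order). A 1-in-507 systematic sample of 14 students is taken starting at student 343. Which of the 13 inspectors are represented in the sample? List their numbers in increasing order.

5

Consecutive selections differ by k = 507, so their inspector numbers differ by 507 mod 13 = 0.
gcd(507, 13) = 13, so the sample visits 13/13 = 1 distinct residues mod 13.
Start 343 is inspector 5; the inspectors hit are 5.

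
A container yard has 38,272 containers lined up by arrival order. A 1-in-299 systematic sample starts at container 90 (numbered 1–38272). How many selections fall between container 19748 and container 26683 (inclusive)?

23

k = 299
First selection ≥ 19748: 90 + ⌈(19748−90)/299⌉·299 = 90 + 66×299 = 19824
Last selection ≤ 26683: 90 + ⌊(26683−90)/299⌋·299 = 90 + 88×299 = 26402
Count = 88 − 66 + 1 = 23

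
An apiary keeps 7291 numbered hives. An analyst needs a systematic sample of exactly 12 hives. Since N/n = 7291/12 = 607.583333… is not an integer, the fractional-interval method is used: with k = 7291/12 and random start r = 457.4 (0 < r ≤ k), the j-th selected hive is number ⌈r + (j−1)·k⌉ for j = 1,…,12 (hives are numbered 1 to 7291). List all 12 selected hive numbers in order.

j=1: r + 0k = 457.4 → ⌈·⌉ = 458
j=2: r + 1k = 1064.983333… → ⌈·⌉ = 1065
j=3: r + 2k = 1672.566666… → ⌈·⌉ = 1673
j=4: r + 3k = 2280.15 → ⌈·⌉ = 2281
j=5: r + 4k = 2887.733333… → ⌈·⌉ = 2888
j=6: r + 5k = 3495.316666… → ⌈·⌉ = 3496
j=7: r + 6k = 4102.9 → ⌈·⌉ = 4103
j=8: r + 7k = 4710.483333… → ⌈·⌉ = 4711
j=9: r + 8k = 5318.066666… → ⌈·⌉ = 5319
j=10: r + 9k = 5925.65 → ⌈·⌉ = 5926
j=11: r + 10k = 6533.233333… → ⌈·⌉ = 6534
j=12: r + 11k = 7140.816666… → ⌈·⌉ = 7141

458, 1065, 1673, 2281, 2888, 3496, 4103, 4711, 5319, 5926, 6534, 7141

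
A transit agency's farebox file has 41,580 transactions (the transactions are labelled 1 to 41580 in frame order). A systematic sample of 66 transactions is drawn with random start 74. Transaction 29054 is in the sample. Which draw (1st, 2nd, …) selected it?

k = 41580/66 = 630
position = (29054 − 74)/630 + 1 = 28980/630 + 1 = 46 + 1 = 47

47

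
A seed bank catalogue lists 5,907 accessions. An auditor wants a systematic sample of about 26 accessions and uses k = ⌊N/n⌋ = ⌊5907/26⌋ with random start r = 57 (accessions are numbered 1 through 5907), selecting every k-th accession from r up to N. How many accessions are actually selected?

26

k = ⌊5907/26⌋ = 227
Achieved size = ⌊(5907 − 57)/227⌋ + 1 = ⌊5850/227⌋ + 1 = 25 + 1 = 26
(last selection: 57 + 25×227 = 5732 ≤ 5907; next would be 5959 > 5907)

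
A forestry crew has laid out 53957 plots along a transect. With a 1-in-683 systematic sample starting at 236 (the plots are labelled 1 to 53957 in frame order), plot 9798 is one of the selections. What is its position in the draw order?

15

k = 683
position = (9798 − 236)/683 + 1 = 9562/683 + 1 = 14 + 1 = 15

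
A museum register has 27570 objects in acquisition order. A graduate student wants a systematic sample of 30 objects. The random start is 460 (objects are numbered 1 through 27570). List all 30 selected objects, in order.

k = N/n = 27570/30 = 919
object 1: 460
object 2: 460 + 919 = 1379
object 3: 1379 + 919 = 2298
object 4: 2298 + 919 = 3217
object 5: 3217 + 919 = 4136
object 6: 4136 + 919 = 5055
object 7: 5055 + 919 = 5974
object 8: 5974 + 919 = 6893
object 9: 6893 + 919 = 7812
object 10: 7812 + 919 = 8731
object 11: 8731 + 919 = 9650
object 12: 9650 + 919 = 10569
object 13: 10569 + 919 = 11488
object 14: 11488 + 919 = 12407
object 15: 12407 + 919 = 13326
object 16: 13326 + 919 = 14245
object 17: 14245 + 919 = 15164
object 18: 15164 + 919 = 16083
object 19: 16083 + 919 = 17002
object 20: 17002 + 919 = 17921
object 21: 17921 + 919 = 18840
object 22: 18840 + 919 = 19759
object 23: 19759 + 919 = 20678
object 24: 20678 + 919 = 21597
object 25: 21597 + 919 = 22516
object 26: 22516 + 919 = 23435
object 27: 23435 + 919 = 24354
object 28: 24354 + 919 = 25273
object 29: 25273 + 919 = 26192
object 30: 26192 + 919 = 27111

460, 1379, 2298, 3217, 4136, 5055, 5974, 6893, 7812, 8731, 9650, 10569, 11488, 12407, 13326, 14245, 15164, 16083, 17002, 17921, 18840, 19759, 20678, 21597, 22516, 23435, 24354, 25273, 26192, 27111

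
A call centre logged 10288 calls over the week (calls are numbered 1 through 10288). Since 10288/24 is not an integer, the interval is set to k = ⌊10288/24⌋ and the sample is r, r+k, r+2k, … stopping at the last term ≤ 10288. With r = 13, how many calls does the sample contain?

25

k = ⌊10288/24⌋ = 428
Achieved size = ⌊(10288 − 13)/428⌋ + 1 = ⌊10275/428⌋ + 1 = 24 + 1 = 25
(last selection: 13 + 24×428 = 10285 ≤ 10288; next would be 10713 > 10288)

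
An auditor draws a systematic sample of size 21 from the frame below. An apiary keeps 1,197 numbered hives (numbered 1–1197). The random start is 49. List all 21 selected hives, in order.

k = N/n = 1197/21 = 57
hive 1: 49
hive 2: 49 + 57 = 106
hive 3: 106 + 57 = 163
hive 4: 163 + 57 = 220
hive 5: 220 + 57 = 277
hive 6: 277 + 57 = 334
hive 7: 334 + 57 = 391
hive 8: 391 + 57 = 448
hive 9: 448 + 57 = 505
hive 10: 505 + 57 = 562
hive 11: 562 + 57 = 619
hive 12: 619 + 57 = 676
hive 13: 676 + 57 = 733
hive 14: 733 + 57 = 790
hive 15: 790 + 57 = 847
hive 16: 847 + 57 = 904
hive 17: 904 + 57 = 961
hive 18: 961 + 57 = 1018
hive 19: 1018 + 57 = 1075
hive 20: 1075 + 57 = 1132
hive 21: 1132 + 57 = 1189

49, 106, 163, 220, 277, 334, 391, 448, 505, 562, 619, 676, 733, 790, 847, 904, 961, 1018, 1075, 1132, 1189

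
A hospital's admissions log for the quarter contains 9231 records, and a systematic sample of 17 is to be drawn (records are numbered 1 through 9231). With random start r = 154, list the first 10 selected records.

154, 697, 1240, 1783, 2326, 2869, 3412, 3955, 4498, 5041

k = N/n = 9231/17 = 543
record 1: 154
record 2: 154 + 543 = 697
record 3: 697 + 543 = 1240
record 4: 1240 + 543 = 1783
record 5: 1783 + 543 = 2326
record 6: 2326 + 543 = 2869
record 7: 2869 + 543 = 3412
record 8: 3412 + 543 = 3955
record 9: 3955 + 543 = 4498
record 10: 4498 + 543 = 5041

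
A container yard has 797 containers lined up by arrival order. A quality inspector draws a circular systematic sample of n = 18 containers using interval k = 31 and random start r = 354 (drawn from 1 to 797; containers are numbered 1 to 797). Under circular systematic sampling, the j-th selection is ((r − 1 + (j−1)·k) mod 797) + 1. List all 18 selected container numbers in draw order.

Selection 1: 354
Selection 2: 354 + 31 = 385
Selection 3: 385 + 31 = 416
Selection 4: 416 + 31 = 447
Selection 5: 447 + 31 = 478
Selection 6: 478 + 31 = 509
Selection 7: 509 + 31 = 540
Selection 8: 540 + 31 = 571
Selection 9: 571 + 31 = 602
Selection 10: 602 + 31 = 633
Selection 11: 633 + 31 = 664
Selection 12: 664 + 31 = 695
Selection 13: 695 + 31 = 726
Selection 14: 726 + 31 = 757
Selection 15: 757 + 31 = 788
Selection 16: 788 + 31 = 819 → 819 − 797 = 22
Selection 17: 22 + 31 = 53
Selection 18: 53 + 31 = 84

354, 385, 416, 447, 478, 509, 540, 571, 602, 633, 664, 695, 726, 757, 788, 22, 53, 84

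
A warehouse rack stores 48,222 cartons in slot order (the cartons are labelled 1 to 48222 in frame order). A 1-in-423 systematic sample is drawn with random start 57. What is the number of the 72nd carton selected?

30090

k = 423
72nd selection = r + (72−1)·k = 57 + 71×423 = 57 + 30033 = 30090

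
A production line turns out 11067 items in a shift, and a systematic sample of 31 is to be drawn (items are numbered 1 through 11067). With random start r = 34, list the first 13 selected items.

k = N/n = 11067/31 = 357
item 1: 34
item 2: 34 + 357 = 391
item 3: 391 + 357 = 748
item 4: 748 + 357 = 1105
item 5: 1105 + 357 = 1462
item 6: 1462 + 357 = 1819
item 7: 1819 + 357 = 2176
item 8: 2176 + 357 = 2533
item 9: 2533 + 357 = 2890
item 10: 2890 + 357 = 3247
item 11: 3247 + 357 = 3604
item 12: 3604 + 357 = 3961
item 13: 3961 + 357 = 4318

34, 391, 748, 1105, 1462, 1819, 2176, 2533, 2890, 3247, 3604, 3961, 4318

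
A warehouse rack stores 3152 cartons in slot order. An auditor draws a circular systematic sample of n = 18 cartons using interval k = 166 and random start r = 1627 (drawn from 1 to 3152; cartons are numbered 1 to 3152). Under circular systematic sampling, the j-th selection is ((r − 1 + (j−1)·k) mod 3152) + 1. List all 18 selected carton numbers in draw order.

1627, 1793, 1959, 2125, 2291, 2457, 2623, 2789, 2955, 3121, 135, 301, 467, 633, 799, 965, 1131, 1297

Selection 1: 1627
Selection 2: 1627 + 166 = 1793
Selection 3: 1793 + 166 = 1959
Selection 4: 1959 + 166 = 2125
Selection 5: 2125 + 166 = 2291
Selection 6: 2291 + 166 = 2457
Selection 7: 2457 + 166 = 2623
Selection 8: 2623 + 166 = 2789
Selection 9: 2789 + 166 = 2955
Selection 10: 2955 + 166 = 3121
Selection 11: 3121 + 166 = 3287 → 3287 − 3152 = 135
Selection 12: 135 + 166 = 301
Selection 13: 301 + 166 = 467
Selection 14: 467 + 166 = 633
Selection 15: 633 + 166 = 799
Selection 16: 799 + 166 = 965
Selection 17: 965 + 166 = 1131
Selection 18: 1131 + 166 = 1297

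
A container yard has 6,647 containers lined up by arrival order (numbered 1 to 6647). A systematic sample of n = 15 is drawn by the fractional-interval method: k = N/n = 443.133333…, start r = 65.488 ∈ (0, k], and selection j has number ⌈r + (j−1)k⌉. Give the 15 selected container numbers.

j=1: r + 0k = 65.488 → ⌈·⌉ = 66
j=2: r + 1k = 508.621333… → ⌈·⌉ = 509
j=3: r + 2k = 951.754666… → ⌈·⌉ = 952
j=4: r + 3k = 1394.888 → ⌈·⌉ = 1395
j=5: r + 4k = 1838.021333… → ⌈·⌉ = 1839
j=6: r + 5k = 2281.154666… → ⌈·⌉ = 2282
j=7: r + 6k = 2724.288 → ⌈·⌉ = 2725
j=8: r + 7k = 3167.421333… → ⌈·⌉ = 3168
j=9: r + 8k = 3610.554666… → ⌈·⌉ = 3611
j=10: r + 9k = 4053.688 → ⌈·⌉ = 4054
j=11: r + 10k = 4496.821333… → ⌈·⌉ = 4497
j=12: r + 11k = 4939.954666… → ⌈·⌉ = 4940
j=13: r + 12k = 5383.088 → ⌈·⌉ = 5384
j=14: r + 13k = 5826.221333… → ⌈·⌉ = 5827
j=15: r + 14k = 6269.354666… → ⌈·⌉ = 6270

66, 509, 952, 1395, 1839, 2282, 2725, 3168, 3611, 4054, 4497, 4940, 5384, 5827, 6270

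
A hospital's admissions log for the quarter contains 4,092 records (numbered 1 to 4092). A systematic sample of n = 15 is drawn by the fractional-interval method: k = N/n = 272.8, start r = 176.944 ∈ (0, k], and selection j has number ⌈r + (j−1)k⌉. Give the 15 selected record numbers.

177, 450, 723, 996, 1269, 1541, 1814, 2087, 2360, 2633, 2905, 3178, 3451, 3724, 3997

j=1: r + 0k = 176.944 → ⌈·⌉ = 177
j=2: r + 1k = 449.744 → ⌈·⌉ = 450
j=3: r + 2k = 722.544 → ⌈·⌉ = 723
j=4: r + 3k = 995.344 → ⌈·⌉ = 996
j=5: r + 4k = 1268.144 → ⌈·⌉ = 1269
j=6: r + 5k = 1540.944 → ⌈·⌉ = 1541
j=7: r + 6k = 1813.744 → ⌈·⌉ = 1814
j=8: r + 7k = 2086.544 → ⌈·⌉ = 2087
j=9: r + 8k = 2359.344 → ⌈·⌉ = 2360
j=10: r + 9k = 2632.144 → ⌈·⌉ = 2633
j=11: r + 10k = 2904.944 → ⌈·⌉ = 2905
j=12: r + 11k = 3177.744 → ⌈·⌉ = 3178
j=13: r + 12k = 3450.544 → ⌈·⌉ = 3451
j=14: r + 13k = 3723.344 → ⌈·⌉ = 3724
j=15: r + 14k = 3996.144 → ⌈·⌉ = 3997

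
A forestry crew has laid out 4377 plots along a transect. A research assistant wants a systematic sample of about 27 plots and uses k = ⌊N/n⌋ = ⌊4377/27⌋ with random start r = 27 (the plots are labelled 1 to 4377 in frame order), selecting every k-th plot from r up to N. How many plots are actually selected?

k = ⌊4377/27⌋ = 162
Achieved size = ⌊(4377 − 27)/162⌋ + 1 = ⌊4350/162⌋ + 1 = 26 + 1 = 27
(last selection: 27 + 26×162 = 4239 ≤ 4377; next would be 4401 > 4377)

27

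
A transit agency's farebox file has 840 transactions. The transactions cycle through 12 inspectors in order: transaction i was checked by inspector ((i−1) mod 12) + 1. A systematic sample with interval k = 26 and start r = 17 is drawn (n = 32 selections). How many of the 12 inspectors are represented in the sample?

Consecutive selections differ by k = 26, so their inspector numbers differ by 26 mod 12 = 2.
gcd(26, 12) = 2, so the sample visits 12/2 = 6 distinct residues mod 12.
Start 17 is inspector 5; the inspectors hit are 1, 3, 5, 7, 9, 11.

6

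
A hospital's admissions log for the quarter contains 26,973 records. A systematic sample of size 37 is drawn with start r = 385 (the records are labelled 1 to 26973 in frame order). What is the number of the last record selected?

26629

k = 26973/37 = 729
37th selection = r + (37−1)·k = 385 + 36×729 = 385 + 26244 = 26629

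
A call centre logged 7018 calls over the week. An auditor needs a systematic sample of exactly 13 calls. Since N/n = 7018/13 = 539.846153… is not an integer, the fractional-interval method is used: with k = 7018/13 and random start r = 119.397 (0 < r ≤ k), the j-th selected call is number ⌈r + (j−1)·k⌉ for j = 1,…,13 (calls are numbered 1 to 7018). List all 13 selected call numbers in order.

j=1: r + 0k = 119.397 → ⌈·⌉ = 120
j=2: r + 1k = 659.243153… → ⌈·⌉ = 660
j=3: r + 2k = 1199.089307… → ⌈·⌉ = 1200
j=4: r + 3k = 1738.935461… → ⌈·⌉ = 1739
j=5: r + 4k = 2278.781615… → ⌈·⌉ = 2279
j=6: r + 5k = 2818.627769… → ⌈·⌉ = 2819
j=7: r + 6k = 3358.473923… → ⌈·⌉ = 3359
j=8: r + 7k = 3898.320076… → ⌈·⌉ = 3899
j=9: r + 8k = 4438.166230… → ⌈·⌉ = 4439
j=10: r + 9k = 4978.012384… → ⌈·⌉ = 4979
j=11: r + 10k = 5517.858538… → ⌈·⌉ = 5518
j=12: r + 11k = 6057.704692… → ⌈·⌉ = 6058
j=13: r + 12k = 6597.550846… → ⌈·⌉ = 6598

120, 660, 1200, 1739, 2279, 2819, 3359, 3899, 4439, 4979, 5518, 6058, 6598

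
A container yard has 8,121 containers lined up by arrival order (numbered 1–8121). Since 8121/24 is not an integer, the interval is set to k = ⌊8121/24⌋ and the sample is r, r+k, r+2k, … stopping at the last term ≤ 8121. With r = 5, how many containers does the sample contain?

25

k = ⌊8121/24⌋ = 338
Achieved size = ⌊(8121 − 5)/338⌋ + 1 = ⌊8116/338⌋ + 1 = 24 + 1 = 25
(last selection: 5 + 24×338 = 8117 ≤ 8121; next would be 8455 > 8121)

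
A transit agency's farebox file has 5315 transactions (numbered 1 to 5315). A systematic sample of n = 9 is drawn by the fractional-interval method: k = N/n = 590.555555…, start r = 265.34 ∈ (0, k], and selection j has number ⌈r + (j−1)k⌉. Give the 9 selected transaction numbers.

j=1: r + 0k = 265.34 → ⌈·⌉ = 266
j=2: r + 1k = 855.895555… → ⌈·⌉ = 856
j=3: r + 2k = 1446.451111… → ⌈·⌉ = 1447
j=4: r + 3k = 2037.006666… → ⌈·⌉ = 2038
j=5: r + 4k = 2627.562222… → ⌈·⌉ = 2628
j=6: r + 5k = 3218.117777… → ⌈·⌉ = 3219
j=7: r + 6k = 3808.673333… → ⌈·⌉ = 3809
j=8: r + 7k = 4399.228888… → ⌈·⌉ = 4400
j=9: r + 8k = 4989.784444… → ⌈·⌉ = 4990

266, 856, 1447, 2038, 2628, 3219, 3809, 4400, 4990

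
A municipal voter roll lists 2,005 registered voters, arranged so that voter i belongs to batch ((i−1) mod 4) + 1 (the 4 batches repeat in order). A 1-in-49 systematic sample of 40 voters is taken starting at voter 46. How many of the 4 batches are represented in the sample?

Consecutive selections differ by k = 49, so their batch numbers differ by 49 mod 4 = 1.
gcd(49, 4) = 1, so the sample visits 4/1 = 4 distinct residues mod 4.
Start 46 is batch 2; the batches hit are 1, 2, 3, 4.

4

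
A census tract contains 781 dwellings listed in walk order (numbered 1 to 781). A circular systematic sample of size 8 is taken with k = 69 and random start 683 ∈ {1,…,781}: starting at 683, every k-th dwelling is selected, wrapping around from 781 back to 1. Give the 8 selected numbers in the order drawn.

Selection 1: 683
Selection 2: 683 + 69 = 752
Selection 3: 752 + 69 = 821 → 821 − 781 = 40
Selection 4: 40 + 69 = 109
Selection 5: 109 + 69 = 178
Selection 6: 178 + 69 = 247
Selection 7: 247 + 69 = 316
Selection 8: 316 + 69 = 385

683, 752, 40, 109, 178, 247, 316, 385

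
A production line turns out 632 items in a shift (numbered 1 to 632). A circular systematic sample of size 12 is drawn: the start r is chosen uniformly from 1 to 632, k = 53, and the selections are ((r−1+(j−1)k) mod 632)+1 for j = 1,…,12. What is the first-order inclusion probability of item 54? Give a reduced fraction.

For each position j, as r ranges over 1…632 the j-th selection hits every item exactly once, so item 54 is selected for exactly 12 of the 632 starts.
Inclusion probability = 12/632 = 3/158.

3/158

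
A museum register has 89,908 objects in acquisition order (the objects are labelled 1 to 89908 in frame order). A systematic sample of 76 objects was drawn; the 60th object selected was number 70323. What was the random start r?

526

k = 89908/76 = 1183
r = 70323 − (60−1)×1183 = 70323 − 69797 = 526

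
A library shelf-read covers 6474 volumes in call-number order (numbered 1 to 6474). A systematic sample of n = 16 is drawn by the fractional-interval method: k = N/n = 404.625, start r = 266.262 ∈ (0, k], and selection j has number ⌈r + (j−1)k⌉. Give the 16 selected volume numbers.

j=1: r + 0k = 266.262 → ⌈·⌉ = 267
j=2: r + 1k = 670.887 → ⌈·⌉ = 671
j=3: r + 2k = 1075.512 → ⌈·⌉ = 1076
j=4: r + 3k = 1480.137 → ⌈·⌉ = 1481
j=5: r + 4k = 1884.762 → ⌈·⌉ = 1885
j=6: r + 5k = 2289.387 → ⌈·⌉ = 2290
j=7: r + 6k = 2694.012 → ⌈·⌉ = 2695
j=8: r + 7k = 3098.637 → ⌈·⌉ = 3099
j=9: r + 8k = 3503.262 → ⌈·⌉ = 3504
j=10: r + 9k = 3907.887 → ⌈·⌉ = 3908
j=11: r + 10k = 4312.512 → ⌈·⌉ = 4313
j=12: r + 11k = 4717.137 → ⌈·⌉ = 4718
j=13: r + 12k = 5121.762 → ⌈·⌉ = 5122
j=14: r + 13k = 5526.387 → ⌈·⌉ = 5527
j=15: r + 14k = 5931.012 → ⌈·⌉ = 5932
j=16: r + 15k = 6335.637 → ⌈·⌉ = 6336

267, 671, 1076, 1481, 1885, 2290, 2695, 3099, 3504, 3908, 4313, 4718, 5122, 5527, 5932, 6336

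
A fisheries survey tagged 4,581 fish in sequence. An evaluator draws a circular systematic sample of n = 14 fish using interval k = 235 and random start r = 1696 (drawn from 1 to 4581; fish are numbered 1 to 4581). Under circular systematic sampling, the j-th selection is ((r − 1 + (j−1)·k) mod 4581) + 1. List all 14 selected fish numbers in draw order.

1696, 1931, 2166, 2401, 2636, 2871, 3106, 3341, 3576, 3811, 4046, 4281, 4516, 170

Selection 1: 1696
Selection 2: 1696 + 235 = 1931
Selection 3: 1931 + 235 = 2166
Selection 4: 2166 + 235 = 2401
Selection 5: 2401 + 235 = 2636
Selection 6: 2636 + 235 = 2871
Selection 7: 2871 + 235 = 3106
Selection 8: 3106 + 235 = 3341
Selection 9: 3341 + 235 = 3576
Selection 10: 3576 + 235 = 3811
Selection 11: 3811 + 235 = 4046
Selection 12: 4046 + 235 = 4281
Selection 13: 4281 + 235 = 4516
Selection 14: 4516 + 235 = 4751 → 4751 − 4581 = 170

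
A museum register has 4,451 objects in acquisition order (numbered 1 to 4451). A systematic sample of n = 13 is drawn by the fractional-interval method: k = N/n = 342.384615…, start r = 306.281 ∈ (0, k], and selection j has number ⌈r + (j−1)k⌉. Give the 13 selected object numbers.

j=1: r + 0k = 306.281 → ⌈·⌉ = 307
j=2: r + 1k = 648.665615… → ⌈·⌉ = 649
j=3: r + 2k = 991.050230… → ⌈·⌉ = 992
j=4: r + 3k = 1333.434846… → ⌈·⌉ = 1334
j=5: r + 4k = 1675.819461… → ⌈·⌉ = 1676
j=6: r + 5k = 2018.204076… → ⌈·⌉ = 2019
j=7: r + 6k = 2360.588692… → ⌈·⌉ = 2361
j=8: r + 7k = 2702.973307… → ⌈·⌉ = 2703
j=9: r + 8k = 3045.357923… → ⌈·⌉ = 3046
j=10: r + 9k = 3387.742538… → ⌈·⌉ = 3388
j=11: r + 10k = 3730.127153… → ⌈·⌉ = 3731
j=12: r + 11k = 4072.511769… → ⌈·⌉ = 4073
j=13: r + 12k = 4414.896384… → ⌈·⌉ = 4415

307, 649, 992, 1334, 1676, 2019, 2361, 2703, 3046, 3388, 3731, 4073, 4415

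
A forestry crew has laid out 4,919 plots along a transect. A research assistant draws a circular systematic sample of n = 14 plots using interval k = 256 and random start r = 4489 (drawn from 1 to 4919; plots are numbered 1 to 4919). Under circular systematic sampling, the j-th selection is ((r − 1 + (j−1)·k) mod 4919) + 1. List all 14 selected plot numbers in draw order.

4489, 4745, 82, 338, 594, 850, 1106, 1362, 1618, 1874, 2130, 2386, 2642, 2898

Selection 1: 4489
Selection 2: 4489 + 256 = 4745
Selection 3: 4745 + 256 = 5001 → 5001 − 4919 = 82
Selection 4: 82 + 256 = 338
Selection 5: 338 + 256 = 594
Selection 6: 594 + 256 = 850
Selection 7: 850 + 256 = 1106
Selection 8: 1106 + 256 = 1362
Selection 9: 1362 + 256 = 1618
Selection 10: 1618 + 256 = 1874
Selection 11: 1874 + 256 = 2130
Selection 12: 2130 + 256 = 2386
Selection 13: 2386 + 256 = 2642
Selection 14: 2642 + 256 = 2898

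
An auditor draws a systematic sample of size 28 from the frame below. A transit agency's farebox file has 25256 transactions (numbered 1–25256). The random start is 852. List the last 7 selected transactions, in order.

k = N/n = 25256/28 = 902
22nd selection = 852 + 21×902 = 19794
23rd: 19794 + 902 = 20696
24th: 20696 + 902 = 21598
25th: 21598 + 902 = 22500
26th: 22500 + 902 = 23402
27th: 23402 + 902 = 24304
28th: 24304 + 902 = 25206

19794, 20696, 21598, 22500, 23402, 24304, 25206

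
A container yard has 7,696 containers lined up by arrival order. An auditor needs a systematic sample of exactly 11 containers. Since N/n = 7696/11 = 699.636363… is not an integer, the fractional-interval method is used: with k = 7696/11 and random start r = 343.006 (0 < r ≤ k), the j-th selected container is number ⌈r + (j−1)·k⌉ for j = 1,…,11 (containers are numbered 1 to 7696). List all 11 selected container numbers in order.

j=1: r + 0k = 343.006 → ⌈·⌉ = 344
j=2: r + 1k = 1042.642363… → ⌈·⌉ = 1043
j=3: r + 2k = 1742.278727… → ⌈·⌉ = 1743
j=4: r + 3k = 2441.915090… → ⌈·⌉ = 2442
j=5: r + 4k = 3141.551454… → ⌈·⌉ = 3142
j=6: r + 5k = 3841.187818… → ⌈·⌉ = 3842
j=7: r + 6k = 4540.824181… → ⌈·⌉ = 4541
j=8: r + 7k = 5240.460545… → ⌈·⌉ = 5241
j=9: r + 8k = 5940.096909… → ⌈·⌉ = 5941
j=10: r + 9k = 6639.733272… → ⌈·⌉ = 6640
j=11: r + 10k = 7339.369636… → ⌈·⌉ = 7340

344, 1043, 1743, 2442, 3142, 3842, 4541, 5241, 5941, 6640, 7340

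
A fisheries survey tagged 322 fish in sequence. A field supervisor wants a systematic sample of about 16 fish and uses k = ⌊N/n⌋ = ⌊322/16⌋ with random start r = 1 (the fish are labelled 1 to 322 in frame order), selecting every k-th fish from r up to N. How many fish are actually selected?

k = ⌊322/16⌋ = 20
Achieved size = ⌊(322 − 1)/20⌋ + 1 = ⌊321/20⌋ + 1 = 16 + 1 = 17
(last selection: 1 + 16×20 = 321 ≤ 322; next would be 341 > 322)

17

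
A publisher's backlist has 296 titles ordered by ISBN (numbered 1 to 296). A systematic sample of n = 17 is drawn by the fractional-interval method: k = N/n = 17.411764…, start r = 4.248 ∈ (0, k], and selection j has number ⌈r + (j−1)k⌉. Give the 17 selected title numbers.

5, 22, 40, 57, 74, 92, 109, 127, 144, 161, 179, 196, 214, 231, 249, 266, 283

j=1: r + 0k = 4.248 → ⌈·⌉ = 5
j=2: r + 1k = 21.659764… → ⌈·⌉ = 22
j=3: r + 2k = 39.071529… → ⌈·⌉ = 40
j=4: r + 3k = 56.483294… → ⌈·⌉ = 57
j=5: r + 4k = 73.895058… → ⌈·⌉ = 74
j=6: r + 5k = 91.306823… → ⌈·⌉ = 92
j=7: r + 6k = 108.718588… → ⌈·⌉ = 109
j=8: r + 7k = 126.130352… → ⌈·⌉ = 127
j=9: r + 8k = 143.542117… → ⌈·⌉ = 144
j=10: r + 9k = 160.953882… → ⌈·⌉ = 161
j=11: r + 10k = 178.365647… → ⌈·⌉ = 179
j=12: r + 11k = 195.777411… → ⌈·⌉ = 196
j=13: r + 12k = 213.189176… → ⌈·⌉ = 214
j=14: r + 13k = 230.600941… → ⌈·⌉ = 231
j=15: r + 14k = 248.012705… → ⌈·⌉ = 249
j=16: r + 15k = 265.424470… → ⌈·⌉ = 266
j=17: r + 16k = 282.836235… → ⌈·⌉ = 283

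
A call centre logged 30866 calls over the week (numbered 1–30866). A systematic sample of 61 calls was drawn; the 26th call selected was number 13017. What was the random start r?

367

k = 30866/61 = 506
r = 13017 − (26−1)×506 = 13017 − 12650 = 367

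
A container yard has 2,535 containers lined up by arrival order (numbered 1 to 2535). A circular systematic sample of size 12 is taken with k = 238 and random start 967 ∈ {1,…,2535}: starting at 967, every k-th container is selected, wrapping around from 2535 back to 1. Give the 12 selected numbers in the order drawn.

Selection 1: 967
Selection 2: 967 + 238 = 1205
Selection 3: 1205 + 238 = 1443
Selection 4: 1443 + 238 = 1681
Selection 5: 1681 + 238 = 1919
Selection 6: 1919 + 238 = 2157
Selection 7: 2157 + 238 = 2395
Selection 8: 2395 + 238 = 2633 → 2633 − 2535 = 98
Selection 9: 98 + 238 = 336
Selection 10: 336 + 238 = 574
Selection 11: 574 + 238 = 812
Selection 12: 812 + 238 = 1050

967, 1205, 1443, 1681, 1919, 2157, 2395, 98, 336, 574, 812, 1050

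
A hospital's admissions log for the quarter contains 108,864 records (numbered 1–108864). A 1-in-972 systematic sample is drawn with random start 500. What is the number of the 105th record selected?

101588

k = 972
105th selection = r + (105−1)·k = 500 + 104×972 = 500 + 101088 = 101588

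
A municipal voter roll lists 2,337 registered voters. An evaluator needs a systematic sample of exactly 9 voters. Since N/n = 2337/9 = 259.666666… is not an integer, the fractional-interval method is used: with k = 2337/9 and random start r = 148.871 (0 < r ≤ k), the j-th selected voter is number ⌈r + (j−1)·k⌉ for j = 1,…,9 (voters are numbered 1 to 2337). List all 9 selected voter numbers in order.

j=1: r + 0k = 148.871 → ⌈·⌉ = 149
j=2: r + 1k = 408.537666… → ⌈·⌉ = 409
j=3: r + 2k = 668.204333… → ⌈·⌉ = 669
j=4: r + 3k = 927.871 → ⌈·⌉ = 928
j=5: r + 4k = 1187.537666… → ⌈·⌉ = 1188
j=6: r + 5k = 1447.204333… → ⌈·⌉ = 1448
j=7: r + 6k = 1706.871 → ⌈·⌉ = 1707
j=8: r + 7k = 1966.537666… → ⌈·⌉ = 1967
j=9: r + 8k = 2226.204333… → ⌈·⌉ = 2227

149, 409, 669, 928, 1188, 1448, 1707, 1967, 2227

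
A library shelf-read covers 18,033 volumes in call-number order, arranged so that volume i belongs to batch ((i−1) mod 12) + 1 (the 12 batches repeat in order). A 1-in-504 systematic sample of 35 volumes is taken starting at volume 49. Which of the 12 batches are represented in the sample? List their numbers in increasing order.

1

Consecutive selections differ by k = 504, so their batch numbers differ by 504 mod 12 = 0.
gcd(504, 12) = 12, so the sample visits 12/12 = 1 distinct residues mod 12.
Start 49 is batch 1; the batches hit are 1.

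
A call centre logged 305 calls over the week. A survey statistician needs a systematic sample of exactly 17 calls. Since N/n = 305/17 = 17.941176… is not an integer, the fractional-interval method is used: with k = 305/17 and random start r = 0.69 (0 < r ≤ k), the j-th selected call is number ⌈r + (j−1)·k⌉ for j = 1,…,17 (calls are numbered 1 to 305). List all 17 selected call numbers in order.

1, 19, 37, 55, 73, 91, 109, 127, 145, 163, 181, 199, 216, 234, 252, 270, 288

j=1: r + 0k = 0.69 → ⌈·⌉ = 1
j=2: r + 1k = 18.631176… → ⌈·⌉ = 19
j=3: r + 2k = 36.572352… → ⌈·⌉ = 37
j=4: r + 3k = 54.513529… → ⌈·⌉ = 55
j=5: r + 4k = 72.454705… → ⌈·⌉ = 73
j=6: r + 5k = 90.395882… → ⌈·⌉ = 91
j=7: r + 6k = 108.337058… → ⌈·⌉ = 109
j=8: r + 7k = 126.278235… → ⌈·⌉ = 127
j=9: r + 8k = 144.219411… → ⌈·⌉ = 145
j=10: r + 9k = 162.160588… → ⌈·⌉ = 163
j=11: r + 10k = 180.101764… → ⌈·⌉ = 181
j=12: r + 11k = 198.042941… → ⌈·⌉ = 199
j=13: r + 12k = 215.984117… → ⌈·⌉ = 216
j=14: r + 13k = 233.925294… → ⌈·⌉ = 234
j=15: r + 14k = 251.866470… → ⌈·⌉ = 252
j=16: r + 15k = 269.807647… → ⌈·⌉ = 270
j=17: r + 16k = 287.748823… → ⌈·⌉ = 288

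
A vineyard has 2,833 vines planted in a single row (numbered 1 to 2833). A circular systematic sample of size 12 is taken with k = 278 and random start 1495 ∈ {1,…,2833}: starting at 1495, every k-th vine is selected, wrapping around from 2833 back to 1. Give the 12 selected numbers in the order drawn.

1495, 1773, 2051, 2329, 2607, 52, 330, 608, 886, 1164, 1442, 1720

Selection 1: 1495
Selection 2: 1495 + 278 = 1773
Selection 3: 1773 + 278 = 2051
Selection 4: 2051 + 278 = 2329
Selection 5: 2329 + 278 = 2607
Selection 6: 2607 + 278 = 2885 → 2885 − 2833 = 52
Selection 7: 52 + 278 = 330
Selection 8: 330 + 278 = 608
Selection 9: 608 + 278 = 886
Selection 10: 886 + 278 = 1164
Selection 11: 1164 + 278 = 1442
Selection 12: 1442 + 278 = 1720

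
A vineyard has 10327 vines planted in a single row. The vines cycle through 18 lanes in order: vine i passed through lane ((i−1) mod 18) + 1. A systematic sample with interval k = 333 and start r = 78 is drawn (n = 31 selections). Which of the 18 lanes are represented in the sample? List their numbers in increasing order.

6, 15

Consecutive selections differ by k = 333, so their lane numbers differ by 333 mod 18 = 9.
gcd(333, 18) = 9, so the sample visits 18/9 = 2 distinct residues mod 18.
Start 78 is lane 6; the lanes hit are 6, 15.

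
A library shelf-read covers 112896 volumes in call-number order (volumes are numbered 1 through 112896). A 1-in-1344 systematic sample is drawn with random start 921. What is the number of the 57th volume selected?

k = 1344
57th selection = r + (57−1)·k = 921 + 56×1344 = 921 + 75264 = 76185

76185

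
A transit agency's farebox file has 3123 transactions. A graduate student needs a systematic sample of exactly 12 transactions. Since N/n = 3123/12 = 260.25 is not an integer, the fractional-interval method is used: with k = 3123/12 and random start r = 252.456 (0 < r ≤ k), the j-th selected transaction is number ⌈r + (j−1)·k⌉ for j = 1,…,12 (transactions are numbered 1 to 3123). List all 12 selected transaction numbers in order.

j=1: r + 0k = 252.456 → ⌈·⌉ = 253
j=2: r + 1k = 512.706 → ⌈·⌉ = 513
j=3: r + 2k = 772.956 → ⌈·⌉ = 773
j=4: r + 3k = 1033.206 → ⌈·⌉ = 1034
j=5: r + 4k = 1293.456 → ⌈·⌉ = 1294
j=6: r + 5k = 1553.706 → ⌈·⌉ = 1554
j=7: r + 6k = 1813.956 → ⌈·⌉ = 1814
j=8: r + 7k = 2074.206 → ⌈·⌉ = 2075
j=9: r + 8k = 2334.456 → ⌈·⌉ = 2335
j=10: r + 9k = 2594.706 → ⌈·⌉ = 2595
j=11: r + 10k = 2854.956 → ⌈·⌉ = 2855
j=12: r + 11k = 3115.206 → ⌈·⌉ = 3116

253, 513, 773, 1034, 1294, 1554, 1814, 2075, 2335, 2595, 2855, 3116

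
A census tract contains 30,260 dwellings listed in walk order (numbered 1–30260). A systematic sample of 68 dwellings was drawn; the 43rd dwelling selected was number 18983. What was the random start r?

k = 30260/68 = 445
r = 18983 − (43−1)×445 = 18983 − 18690 = 293

293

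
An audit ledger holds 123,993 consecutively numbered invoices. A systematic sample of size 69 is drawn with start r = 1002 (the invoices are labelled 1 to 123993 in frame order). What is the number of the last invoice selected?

123198

k = 123993/69 = 1797
69th selection = r + (69−1)·k = 1002 + 68×1797 = 1002 + 122196 = 123198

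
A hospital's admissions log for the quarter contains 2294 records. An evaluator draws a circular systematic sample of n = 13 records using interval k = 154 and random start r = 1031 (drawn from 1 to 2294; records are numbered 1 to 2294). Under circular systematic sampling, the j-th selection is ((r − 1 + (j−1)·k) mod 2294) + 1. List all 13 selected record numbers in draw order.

1031, 1185, 1339, 1493, 1647, 1801, 1955, 2109, 2263, 123, 277, 431, 585

Selection 1: 1031
Selection 2: 1031 + 154 = 1185
Selection 3: 1185 + 154 = 1339
Selection 4: 1339 + 154 = 1493
Selection 5: 1493 + 154 = 1647
Selection 6: 1647 + 154 = 1801
Selection 7: 1801 + 154 = 1955
Selection 8: 1955 + 154 = 2109
Selection 9: 2109 + 154 = 2263
Selection 10: 2263 + 154 = 2417 → 2417 − 2294 = 123
Selection 11: 123 + 154 = 277
Selection 12: 277 + 154 = 431
Selection 13: 431 + 154 = 585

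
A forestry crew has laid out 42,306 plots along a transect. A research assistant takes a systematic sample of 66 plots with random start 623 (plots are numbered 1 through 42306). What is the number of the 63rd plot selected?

k = 42306/66 = 641
63rd selection = r + (63−1)·k = 623 + 62×641 = 623 + 39742 = 40365

40365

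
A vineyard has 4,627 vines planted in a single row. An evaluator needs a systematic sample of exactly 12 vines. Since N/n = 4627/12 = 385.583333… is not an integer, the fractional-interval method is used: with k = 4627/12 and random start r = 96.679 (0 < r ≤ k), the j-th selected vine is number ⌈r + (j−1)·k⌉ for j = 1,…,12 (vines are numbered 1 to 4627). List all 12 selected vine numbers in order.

97, 483, 868, 1254, 1640, 2025, 2411, 2796, 3182, 3567, 3953, 4339

j=1: r + 0k = 96.679 → ⌈·⌉ = 97
j=2: r + 1k = 482.262333… → ⌈·⌉ = 483
j=3: r + 2k = 867.845666… → ⌈·⌉ = 868
j=4: r + 3k = 1253.429 → ⌈·⌉ = 1254
j=5: r + 4k = 1639.012333… → ⌈·⌉ = 1640
j=6: r + 5k = 2024.595666… → ⌈·⌉ = 2025
j=7: r + 6k = 2410.179 → ⌈·⌉ = 2411
j=8: r + 7k = 2795.762333… → ⌈·⌉ = 2796
j=9: r + 8k = 3181.345666… → ⌈·⌉ = 3182
j=10: r + 9k = 3566.929 → ⌈·⌉ = 3567
j=11: r + 10k = 3952.512333… → ⌈·⌉ = 3953
j=12: r + 11k = 4338.095666… → ⌈·⌉ = 4339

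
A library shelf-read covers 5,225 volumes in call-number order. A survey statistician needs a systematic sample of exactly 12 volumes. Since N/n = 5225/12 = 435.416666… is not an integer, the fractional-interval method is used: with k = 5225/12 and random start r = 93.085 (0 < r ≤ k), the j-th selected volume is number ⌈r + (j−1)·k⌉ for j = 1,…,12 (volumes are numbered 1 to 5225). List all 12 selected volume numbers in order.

j=1: r + 0k = 93.085 → ⌈·⌉ = 94
j=2: r + 1k = 528.501666… → ⌈·⌉ = 529
j=3: r + 2k = 963.918333… → ⌈·⌉ = 964
j=4: r + 3k = 1399.335 → ⌈·⌉ = 1400
j=5: r + 4k = 1834.751666… → ⌈·⌉ = 1835
j=6: r + 5k = 2270.168333… → ⌈·⌉ = 2271
j=7: r + 6k = 2705.585 → ⌈·⌉ = 2706
j=8: r + 7k = 3141.001666… → ⌈·⌉ = 3142
j=9: r + 8k = 3576.418333… → ⌈·⌉ = 3577
j=10: r + 9k = 4011.835 → ⌈·⌉ = 4012
j=11: r + 10k = 4447.251666… → ⌈·⌉ = 4448
j=12: r + 11k = 4882.668333… → ⌈·⌉ = 4883

94, 529, 964, 1400, 1835, 2271, 2706, 3142, 3577, 4012, 4448, 4883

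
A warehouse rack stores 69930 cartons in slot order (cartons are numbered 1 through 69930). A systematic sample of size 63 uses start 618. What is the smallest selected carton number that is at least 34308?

35028

k = 69930/63 = 1110
Steps past start: ⌈(34308 − 618)/1110⌉ = ⌈33690/1110⌉ = 31
Selected carton: 618 + 31×1110 = 35028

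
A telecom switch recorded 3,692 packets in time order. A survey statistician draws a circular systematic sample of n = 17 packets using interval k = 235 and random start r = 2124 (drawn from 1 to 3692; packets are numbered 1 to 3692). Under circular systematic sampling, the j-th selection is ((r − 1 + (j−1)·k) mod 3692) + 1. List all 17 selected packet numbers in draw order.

2124, 2359, 2594, 2829, 3064, 3299, 3534, 77, 312, 547, 782, 1017, 1252, 1487, 1722, 1957, 2192

Selection 1: 2124
Selection 2: 2124 + 235 = 2359
Selection 3: 2359 + 235 = 2594
Selection 4: 2594 + 235 = 2829
Selection 5: 2829 + 235 = 3064
Selection 6: 3064 + 235 = 3299
Selection 7: 3299 + 235 = 3534
Selection 8: 3534 + 235 = 3769 → 3769 − 3692 = 77
Selection 9: 77 + 235 = 312
Selection 10: 312 + 235 = 547
Selection 11: 547 + 235 = 782
Selection 12: 782 + 235 = 1017
Selection 13: 1017 + 235 = 1252
Selection 14: 1252 + 235 = 1487
Selection 15: 1487 + 235 = 1722
Selection 16: 1722 + 235 = 1957
Selection 17: 1957 + 235 = 2192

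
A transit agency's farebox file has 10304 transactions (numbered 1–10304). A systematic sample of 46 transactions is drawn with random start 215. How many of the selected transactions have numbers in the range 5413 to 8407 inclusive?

13

k = 10304/46 = 224
First selection ≥ 5413: 215 + ⌈(5413−215)/224⌉·224 = 215 + 24×224 = 5591
Last selection ≤ 8407: 215 + ⌊(8407−215)/224⌋·224 = 215 + 36×224 = 8279
Count = 36 − 24 + 1 = 13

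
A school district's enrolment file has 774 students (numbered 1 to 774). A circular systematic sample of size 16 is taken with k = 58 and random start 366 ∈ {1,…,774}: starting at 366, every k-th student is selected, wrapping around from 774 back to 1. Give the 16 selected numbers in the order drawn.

366, 424, 482, 540, 598, 656, 714, 772, 56, 114, 172, 230, 288, 346, 404, 462

Selection 1: 366
Selection 2: 366 + 58 = 424
Selection 3: 424 + 58 = 482
Selection 4: 482 + 58 = 540
Selection 5: 540 + 58 = 598
Selection 6: 598 + 58 = 656
Selection 7: 656 + 58 = 714
Selection 8: 714 + 58 = 772
Selection 9: 772 + 58 = 830 → 830 − 774 = 56
Selection 10: 56 + 58 = 114
Selection 11: 114 + 58 = 172
Selection 12: 172 + 58 = 230
Selection 13: 230 + 58 = 288
Selection 14: 288 + 58 = 346
Selection 15: 346 + 58 = 404
Selection 16: 404 + 58 = 462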